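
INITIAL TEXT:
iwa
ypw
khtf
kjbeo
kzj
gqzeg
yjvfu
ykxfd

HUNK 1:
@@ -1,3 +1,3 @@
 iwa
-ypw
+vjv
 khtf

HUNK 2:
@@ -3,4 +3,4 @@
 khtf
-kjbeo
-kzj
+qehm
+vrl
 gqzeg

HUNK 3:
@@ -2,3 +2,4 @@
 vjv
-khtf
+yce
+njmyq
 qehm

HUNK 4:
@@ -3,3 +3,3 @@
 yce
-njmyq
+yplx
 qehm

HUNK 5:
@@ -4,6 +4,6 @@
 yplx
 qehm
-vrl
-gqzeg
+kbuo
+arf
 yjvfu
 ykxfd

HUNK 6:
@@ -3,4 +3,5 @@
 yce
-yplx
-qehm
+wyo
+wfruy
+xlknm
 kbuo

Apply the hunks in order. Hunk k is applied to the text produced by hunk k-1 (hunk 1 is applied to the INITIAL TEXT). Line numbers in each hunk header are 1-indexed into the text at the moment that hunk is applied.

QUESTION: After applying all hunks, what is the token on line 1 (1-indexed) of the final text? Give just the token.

Answer: iwa

Derivation:
Hunk 1: at line 1 remove [ypw] add [vjv] -> 8 lines: iwa vjv khtf kjbeo kzj gqzeg yjvfu ykxfd
Hunk 2: at line 3 remove [kjbeo,kzj] add [qehm,vrl] -> 8 lines: iwa vjv khtf qehm vrl gqzeg yjvfu ykxfd
Hunk 3: at line 2 remove [khtf] add [yce,njmyq] -> 9 lines: iwa vjv yce njmyq qehm vrl gqzeg yjvfu ykxfd
Hunk 4: at line 3 remove [njmyq] add [yplx] -> 9 lines: iwa vjv yce yplx qehm vrl gqzeg yjvfu ykxfd
Hunk 5: at line 4 remove [vrl,gqzeg] add [kbuo,arf] -> 9 lines: iwa vjv yce yplx qehm kbuo arf yjvfu ykxfd
Hunk 6: at line 3 remove [yplx,qehm] add [wyo,wfruy,xlknm] -> 10 lines: iwa vjv yce wyo wfruy xlknm kbuo arf yjvfu ykxfd
Final line 1: iwa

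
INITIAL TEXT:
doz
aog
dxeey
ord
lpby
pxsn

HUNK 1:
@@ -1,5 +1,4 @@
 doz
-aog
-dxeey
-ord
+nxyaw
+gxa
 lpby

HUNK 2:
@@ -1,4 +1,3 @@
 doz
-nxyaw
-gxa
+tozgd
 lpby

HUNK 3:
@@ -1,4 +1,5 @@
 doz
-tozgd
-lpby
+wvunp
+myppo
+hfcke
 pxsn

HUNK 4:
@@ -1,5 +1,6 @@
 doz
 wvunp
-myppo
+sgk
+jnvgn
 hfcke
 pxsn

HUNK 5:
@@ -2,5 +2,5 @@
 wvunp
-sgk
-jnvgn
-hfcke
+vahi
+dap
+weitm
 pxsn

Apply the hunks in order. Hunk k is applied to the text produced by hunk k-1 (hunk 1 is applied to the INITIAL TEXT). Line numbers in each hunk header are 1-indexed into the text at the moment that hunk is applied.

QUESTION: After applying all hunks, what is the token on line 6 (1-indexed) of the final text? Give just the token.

Answer: pxsn

Derivation:
Hunk 1: at line 1 remove [aog,dxeey,ord] add [nxyaw,gxa] -> 5 lines: doz nxyaw gxa lpby pxsn
Hunk 2: at line 1 remove [nxyaw,gxa] add [tozgd] -> 4 lines: doz tozgd lpby pxsn
Hunk 3: at line 1 remove [tozgd,lpby] add [wvunp,myppo,hfcke] -> 5 lines: doz wvunp myppo hfcke pxsn
Hunk 4: at line 1 remove [myppo] add [sgk,jnvgn] -> 6 lines: doz wvunp sgk jnvgn hfcke pxsn
Hunk 5: at line 2 remove [sgk,jnvgn,hfcke] add [vahi,dap,weitm] -> 6 lines: doz wvunp vahi dap weitm pxsn
Final line 6: pxsn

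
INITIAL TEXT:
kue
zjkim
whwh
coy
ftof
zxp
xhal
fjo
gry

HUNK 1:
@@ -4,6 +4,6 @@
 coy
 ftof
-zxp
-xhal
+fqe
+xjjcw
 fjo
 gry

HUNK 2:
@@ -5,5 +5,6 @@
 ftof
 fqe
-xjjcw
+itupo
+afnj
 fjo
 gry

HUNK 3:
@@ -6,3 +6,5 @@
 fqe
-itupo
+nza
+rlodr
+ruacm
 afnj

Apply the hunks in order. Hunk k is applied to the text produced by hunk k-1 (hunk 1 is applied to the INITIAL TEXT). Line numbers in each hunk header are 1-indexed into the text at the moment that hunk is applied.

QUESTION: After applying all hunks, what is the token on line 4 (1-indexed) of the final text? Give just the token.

Answer: coy

Derivation:
Hunk 1: at line 4 remove [zxp,xhal] add [fqe,xjjcw] -> 9 lines: kue zjkim whwh coy ftof fqe xjjcw fjo gry
Hunk 2: at line 5 remove [xjjcw] add [itupo,afnj] -> 10 lines: kue zjkim whwh coy ftof fqe itupo afnj fjo gry
Hunk 3: at line 6 remove [itupo] add [nza,rlodr,ruacm] -> 12 lines: kue zjkim whwh coy ftof fqe nza rlodr ruacm afnj fjo gry
Final line 4: coy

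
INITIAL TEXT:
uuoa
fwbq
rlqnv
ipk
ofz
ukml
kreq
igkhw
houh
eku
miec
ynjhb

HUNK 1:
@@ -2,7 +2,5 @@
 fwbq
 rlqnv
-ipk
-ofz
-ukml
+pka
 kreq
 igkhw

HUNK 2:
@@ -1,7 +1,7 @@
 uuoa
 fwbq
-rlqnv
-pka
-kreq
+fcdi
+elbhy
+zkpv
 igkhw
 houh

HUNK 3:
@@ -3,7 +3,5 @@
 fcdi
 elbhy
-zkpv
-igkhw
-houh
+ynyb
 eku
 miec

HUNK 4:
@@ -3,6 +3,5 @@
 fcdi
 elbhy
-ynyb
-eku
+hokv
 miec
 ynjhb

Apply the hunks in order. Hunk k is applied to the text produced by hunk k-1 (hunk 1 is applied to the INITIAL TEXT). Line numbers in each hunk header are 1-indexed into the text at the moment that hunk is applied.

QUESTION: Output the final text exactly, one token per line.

Hunk 1: at line 2 remove [ipk,ofz,ukml] add [pka] -> 10 lines: uuoa fwbq rlqnv pka kreq igkhw houh eku miec ynjhb
Hunk 2: at line 1 remove [rlqnv,pka,kreq] add [fcdi,elbhy,zkpv] -> 10 lines: uuoa fwbq fcdi elbhy zkpv igkhw houh eku miec ynjhb
Hunk 3: at line 3 remove [zkpv,igkhw,houh] add [ynyb] -> 8 lines: uuoa fwbq fcdi elbhy ynyb eku miec ynjhb
Hunk 4: at line 3 remove [ynyb,eku] add [hokv] -> 7 lines: uuoa fwbq fcdi elbhy hokv miec ynjhb

Answer: uuoa
fwbq
fcdi
elbhy
hokv
miec
ynjhb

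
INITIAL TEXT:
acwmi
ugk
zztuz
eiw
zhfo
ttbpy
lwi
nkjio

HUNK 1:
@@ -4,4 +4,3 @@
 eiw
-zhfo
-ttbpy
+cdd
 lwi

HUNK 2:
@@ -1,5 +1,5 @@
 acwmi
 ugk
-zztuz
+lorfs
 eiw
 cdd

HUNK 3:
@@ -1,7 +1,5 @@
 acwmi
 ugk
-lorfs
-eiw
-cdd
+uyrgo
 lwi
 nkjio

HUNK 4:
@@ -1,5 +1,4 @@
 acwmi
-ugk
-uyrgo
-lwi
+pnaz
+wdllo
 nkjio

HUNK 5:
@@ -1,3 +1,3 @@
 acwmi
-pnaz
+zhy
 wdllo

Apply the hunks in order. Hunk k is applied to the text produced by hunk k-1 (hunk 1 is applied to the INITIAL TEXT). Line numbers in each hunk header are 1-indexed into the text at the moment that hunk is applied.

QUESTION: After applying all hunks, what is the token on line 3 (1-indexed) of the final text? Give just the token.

Hunk 1: at line 4 remove [zhfo,ttbpy] add [cdd] -> 7 lines: acwmi ugk zztuz eiw cdd lwi nkjio
Hunk 2: at line 1 remove [zztuz] add [lorfs] -> 7 lines: acwmi ugk lorfs eiw cdd lwi nkjio
Hunk 3: at line 1 remove [lorfs,eiw,cdd] add [uyrgo] -> 5 lines: acwmi ugk uyrgo lwi nkjio
Hunk 4: at line 1 remove [ugk,uyrgo,lwi] add [pnaz,wdllo] -> 4 lines: acwmi pnaz wdllo nkjio
Hunk 5: at line 1 remove [pnaz] add [zhy] -> 4 lines: acwmi zhy wdllo nkjio
Final line 3: wdllo

Answer: wdllo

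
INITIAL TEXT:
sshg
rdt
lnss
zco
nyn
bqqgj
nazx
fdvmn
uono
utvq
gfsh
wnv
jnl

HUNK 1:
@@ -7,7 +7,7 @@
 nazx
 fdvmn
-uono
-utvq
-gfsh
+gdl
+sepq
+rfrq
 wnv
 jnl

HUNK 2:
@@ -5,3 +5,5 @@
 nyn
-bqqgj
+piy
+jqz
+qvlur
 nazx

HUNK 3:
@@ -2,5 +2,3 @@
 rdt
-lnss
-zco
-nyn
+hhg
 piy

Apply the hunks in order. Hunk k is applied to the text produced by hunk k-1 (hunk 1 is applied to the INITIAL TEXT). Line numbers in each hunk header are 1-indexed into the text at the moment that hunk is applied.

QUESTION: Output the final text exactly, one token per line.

Answer: sshg
rdt
hhg
piy
jqz
qvlur
nazx
fdvmn
gdl
sepq
rfrq
wnv
jnl

Derivation:
Hunk 1: at line 7 remove [uono,utvq,gfsh] add [gdl,sepq,rfrq] -> 13 lines: sshg rdt lnss zco nyn bqqgj nazx fdvmn gdl sepq rfrq wnv jnl
Hunk 2: at line 5 remove [bqqgj] add [piy,jqz,qvlur] -> 15 lines: sshg rdt lnss zco nyn piy jqz qvlur nazx fdvmn gdl sepq rfrq wnv jnl
Hunk 3: at line 2 remove [lnss,zco,nyn] add [hhg] -> 13 lines: sshg rdt hhg piy jqz qvlur nazx fdvmn gdl sepq rfrq wnv jnl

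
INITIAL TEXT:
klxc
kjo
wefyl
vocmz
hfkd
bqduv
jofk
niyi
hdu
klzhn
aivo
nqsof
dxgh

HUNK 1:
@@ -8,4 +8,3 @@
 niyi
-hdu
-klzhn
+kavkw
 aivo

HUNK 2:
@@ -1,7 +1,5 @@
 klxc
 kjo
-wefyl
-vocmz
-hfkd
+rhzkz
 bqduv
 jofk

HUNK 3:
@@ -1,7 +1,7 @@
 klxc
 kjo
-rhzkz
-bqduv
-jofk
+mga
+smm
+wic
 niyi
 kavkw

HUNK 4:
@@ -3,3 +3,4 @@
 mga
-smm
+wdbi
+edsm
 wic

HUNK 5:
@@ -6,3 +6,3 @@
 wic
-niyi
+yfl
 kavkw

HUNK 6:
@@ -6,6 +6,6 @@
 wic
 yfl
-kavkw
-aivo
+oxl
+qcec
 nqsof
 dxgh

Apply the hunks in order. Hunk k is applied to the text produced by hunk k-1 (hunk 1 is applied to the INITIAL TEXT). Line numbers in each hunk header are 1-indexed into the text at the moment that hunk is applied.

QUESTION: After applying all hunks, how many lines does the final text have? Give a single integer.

Answer: 11

Derivation:
Hunk 1: at line 8 remove [hdu,klzhn] add [kavkw] -> 12 lines: klxc kjo wefyl vocmz hfkd bqduv jofk niyi kavkw aivo nqsof dxgh
Hunk 2: at line 1 remove [wefyl,vocmz,hfkd] add [rhzkz] -> 10 lines: klxc kjo rhzkz bqduv jofk niyi kavkw aivo nqsof dxgh
Hunk 3: at line 1 remove [rhzkz,bqduv,jofk] add [mga,smm,wic] -> 10 lines: klxc kjo mga smm wic niyi kavkw aivo nqsof dxgh
Hunk 4: at line 3 remove [smm] add [wdbi,edsm] -> 11 lines: klxc kjo mga wdbi edsm wic niyi kavkw aivo nqsof dxgh
Hunk 5: at line 6 remove [niyi] add [yfl] -> 11 lines: klxc kjo mga wdbi edsm wic yfl kavkw aivo nqsof dxgh
Hunk 6: at line 6 remove [kavkw,aivo] add [oxl,qcec] -> 11 lines: klxc kjo mga wdbi edsm wic yfl oxl qcec nqsof dxgh
Final line count: 11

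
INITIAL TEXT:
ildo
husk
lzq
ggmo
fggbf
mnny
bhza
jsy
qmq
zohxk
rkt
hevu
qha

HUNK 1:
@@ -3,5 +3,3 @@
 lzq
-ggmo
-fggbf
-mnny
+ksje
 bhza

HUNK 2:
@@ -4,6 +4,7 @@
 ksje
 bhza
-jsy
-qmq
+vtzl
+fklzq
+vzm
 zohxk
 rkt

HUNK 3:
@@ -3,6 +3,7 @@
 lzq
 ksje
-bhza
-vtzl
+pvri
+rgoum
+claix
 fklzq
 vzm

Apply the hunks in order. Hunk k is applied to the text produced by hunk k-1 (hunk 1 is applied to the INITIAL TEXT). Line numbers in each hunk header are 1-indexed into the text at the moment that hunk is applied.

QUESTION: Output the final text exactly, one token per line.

Answer: ildo
husk
lzq
ksje
pvri
rgoum
claix
fklzq
vzm
zohxk
rkt
hevu
qha

Derivation:
Hunk 1: at line 3 remove [ggmo,fggbf,mnny] add [ksje] -> 11 lines: ildo husk lzq ksje bhza jsy qmq zohxk rkt hevu qha
Hunk 2: at line 4 remove [jsy,qmq] add [vtzl,fklzq,vzm] -> 12 lines: ildo husk lzq ksje bhza vtzl fklzq vzm zohxk rkt hevu qha
Hunk 3: at line 3 remove [bhza,vtzl] add [pvri,rgoum,claix] -> 13 lines: ildo husk lzq ksje pvri rgoum claix fklzq vzm zohxk rkt hevu qha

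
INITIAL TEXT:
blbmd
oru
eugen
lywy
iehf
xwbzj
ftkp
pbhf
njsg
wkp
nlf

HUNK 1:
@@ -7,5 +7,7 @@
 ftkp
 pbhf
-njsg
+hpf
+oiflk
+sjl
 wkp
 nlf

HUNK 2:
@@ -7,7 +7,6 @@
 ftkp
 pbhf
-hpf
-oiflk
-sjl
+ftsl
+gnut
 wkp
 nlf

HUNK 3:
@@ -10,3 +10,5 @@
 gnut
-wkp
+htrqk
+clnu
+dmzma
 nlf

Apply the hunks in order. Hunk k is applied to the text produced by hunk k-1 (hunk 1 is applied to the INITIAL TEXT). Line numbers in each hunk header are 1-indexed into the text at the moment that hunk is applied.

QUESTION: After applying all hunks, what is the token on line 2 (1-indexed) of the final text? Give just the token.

Hunk 1: at line 7 remove [njsg] add [hpf,oiflk,sjl] -> 13 lines: blbmd oru eugen lywy iehf xwbzj ftkp pbhf hpf oiflk sjl wkp nlf
Hunk 2: at line 7 remove [hpf,oiflk,sjl] add [ftsl,gnut] -> 12 lines: blbmd oru eugen lywy iehf xwbzj ftkp pbhf ftsl gnut wkp nlf
Hunk 3: at line 10 remove [wkp] add [htrqk,clnu,dmzma] -> 14 lines: blbmd oru eugen lywy iehf xwbzj ftkp pbhf ftsl gnut htrqk clnu dmzma nlf
Final line 2: oru

Answer: oru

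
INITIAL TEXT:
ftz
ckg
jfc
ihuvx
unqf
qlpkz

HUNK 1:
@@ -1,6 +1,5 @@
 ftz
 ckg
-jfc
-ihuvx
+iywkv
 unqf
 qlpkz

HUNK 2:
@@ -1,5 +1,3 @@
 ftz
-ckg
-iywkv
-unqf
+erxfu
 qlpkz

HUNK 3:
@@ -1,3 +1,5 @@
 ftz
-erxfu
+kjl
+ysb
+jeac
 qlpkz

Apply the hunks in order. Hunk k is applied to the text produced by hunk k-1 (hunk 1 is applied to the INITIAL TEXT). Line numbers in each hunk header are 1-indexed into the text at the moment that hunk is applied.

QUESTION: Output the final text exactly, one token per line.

Hunk 1: at line 1 remove [jfc,ihuvx] add [iywkv] -> 5 lines: ftz ckg iywkv unqf qlpkz
Hunk 2: at line 1 remove [ckg,iywkv,unqf] add [erxfu] -> 3 lines: ftz erxfu qlpkz
Hunk 3: at line 1 remove [erxfu] add [kjl,ysb,jeac] -> 5 lines: ftz kjl ysb jeac qlpkz

Answer: ftz
kjl
ysb
jeac
qlpkz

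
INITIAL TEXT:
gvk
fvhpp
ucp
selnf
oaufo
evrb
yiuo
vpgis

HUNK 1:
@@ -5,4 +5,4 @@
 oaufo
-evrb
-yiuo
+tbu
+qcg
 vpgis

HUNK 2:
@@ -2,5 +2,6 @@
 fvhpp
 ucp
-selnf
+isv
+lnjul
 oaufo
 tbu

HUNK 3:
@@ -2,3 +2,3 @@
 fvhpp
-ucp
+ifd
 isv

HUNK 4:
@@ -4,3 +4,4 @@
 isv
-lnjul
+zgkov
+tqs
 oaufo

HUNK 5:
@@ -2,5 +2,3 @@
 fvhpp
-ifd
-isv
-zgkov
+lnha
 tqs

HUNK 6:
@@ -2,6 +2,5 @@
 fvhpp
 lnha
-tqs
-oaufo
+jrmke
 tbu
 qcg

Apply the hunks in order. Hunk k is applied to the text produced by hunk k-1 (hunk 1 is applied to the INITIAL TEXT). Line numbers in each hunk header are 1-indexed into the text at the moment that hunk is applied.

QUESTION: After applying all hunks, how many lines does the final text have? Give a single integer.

Answer: 7

Derivation:
Hunk 1: at line 5 remove [evrb,yiuo] add [tbu,qcg] -> 8 lines: gvk fvhpp ucp selnf oaufo tbu qcg vpgis
Hunk 2: at line 2 remove [selnf] add [isv,lnjul] -> 9 lines: gvk fvhpp ucp isv lnjul oaufo tbu qcg vpgis
Hunk 3: at line 2 remove [ucp] add [ifd] -> 9 lines: gvk fvhpp ifd isv lnjul oaufo tbu qcg vpgis
Hunk 4: at line 4 remove [lnjul] add [zgkov,tqs] -> 10 lines: gvk fvhpp ifd isv zgkov tqs oaufo tbu qcg vpgis
Hunk 5: at line 2 remove [ifd,isv,zgkov] add [lnha] -> 8 lines: gvk fvhpp lnha tqs oaufo tbu qcg vpgis
Hunk 6: at line 2 remove [tqs,oaufo] add [jrmke] -> 7 lines: gvk fvhpp lnha jrmke tbu qcg vpgis
Final line count: 7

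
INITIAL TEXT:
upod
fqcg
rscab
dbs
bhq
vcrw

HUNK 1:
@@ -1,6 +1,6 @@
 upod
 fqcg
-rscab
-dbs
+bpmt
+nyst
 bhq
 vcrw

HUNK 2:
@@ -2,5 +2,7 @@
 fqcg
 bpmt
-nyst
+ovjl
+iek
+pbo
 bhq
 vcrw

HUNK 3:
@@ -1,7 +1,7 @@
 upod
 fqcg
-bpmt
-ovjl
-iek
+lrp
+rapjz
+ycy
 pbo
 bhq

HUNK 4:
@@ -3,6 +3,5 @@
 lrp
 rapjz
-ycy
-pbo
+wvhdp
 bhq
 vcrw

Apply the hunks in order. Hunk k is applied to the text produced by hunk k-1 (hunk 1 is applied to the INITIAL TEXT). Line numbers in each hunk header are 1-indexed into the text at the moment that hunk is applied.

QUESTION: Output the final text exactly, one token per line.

Answer: upod
fqcg
lrp
rapjz
wvhdp
bhq
vcrw

Derivation:
Hunk 1: at line 1 remove [rscab,dbs] add [bpmt,nyst] -> 6 lines: upod fqcg bpmt nyst bhq vcrw
Hunk 2: at line 2 remove [nyst] add [ovjl,iek,pbo] -> 8 lines: upod fqcg bpmt ovjl iek pbo bhq vcrw
Hunk 3: at line 1 remove [bpmt,ovjl,iek] add [lrp,rapjz,ycy] -> 8 lines: upod fqcg lrp rapjz ycy pbo bhq vcrw
Hunk 4: at line 3 remove [ycy,pbo] add [wvhdp] -> 7 lines: upod fqcg lrp rapjz wvhdp bhq vcrw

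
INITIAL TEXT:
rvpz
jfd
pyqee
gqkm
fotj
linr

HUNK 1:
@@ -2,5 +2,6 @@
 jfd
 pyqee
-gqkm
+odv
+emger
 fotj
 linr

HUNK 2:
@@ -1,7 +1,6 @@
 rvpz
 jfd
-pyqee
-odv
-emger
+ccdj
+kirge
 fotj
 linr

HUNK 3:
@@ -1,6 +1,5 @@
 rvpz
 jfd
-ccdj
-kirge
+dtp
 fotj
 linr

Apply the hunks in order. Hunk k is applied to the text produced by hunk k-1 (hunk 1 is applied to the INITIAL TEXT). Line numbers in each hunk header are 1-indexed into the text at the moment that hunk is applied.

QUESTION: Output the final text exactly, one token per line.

Answer: rvpz
jfd
dtp
fotj
linr

Derivation:
Hunk 1: at line 2 remove [gqkm] add [odv,emger] -> 7 lines: rvpz jfd pyqee odv emger fotj linr
Hunk 2: at line 1 remove [pyqee,odv,emger] add [ccdj,kirge] -> 6 lines: rvpz jfd ccdj kirge fotj linr
Hunk 3: at line 1 remove [ccdj,kirge] add [dtp] -> 5 lines: rvpz jfd dtp fotj linr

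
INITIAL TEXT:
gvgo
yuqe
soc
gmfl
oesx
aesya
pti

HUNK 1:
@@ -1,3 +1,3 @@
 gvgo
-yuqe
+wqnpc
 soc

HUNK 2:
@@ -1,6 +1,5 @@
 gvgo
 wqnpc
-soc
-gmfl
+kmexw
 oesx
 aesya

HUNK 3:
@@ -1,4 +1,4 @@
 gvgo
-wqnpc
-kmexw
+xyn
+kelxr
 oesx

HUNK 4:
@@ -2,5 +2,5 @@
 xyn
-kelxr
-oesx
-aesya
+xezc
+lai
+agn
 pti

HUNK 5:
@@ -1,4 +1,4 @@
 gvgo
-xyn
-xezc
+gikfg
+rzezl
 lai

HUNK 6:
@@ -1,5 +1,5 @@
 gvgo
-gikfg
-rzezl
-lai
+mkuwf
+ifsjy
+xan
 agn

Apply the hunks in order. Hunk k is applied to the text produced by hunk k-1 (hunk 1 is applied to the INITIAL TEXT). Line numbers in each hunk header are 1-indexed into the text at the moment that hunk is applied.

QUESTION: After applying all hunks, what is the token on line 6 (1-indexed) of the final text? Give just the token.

Answer: pti

Derivation:
Hunk 1: at line 1 remove [yuqe] add [wqnpc] -> 7 lines: gvgo wqnpc soc gmfl oesx aesya pti
Hunk 2: at line 1 remove [soc,gmfl] add [kmexw] -> 6 lines: gvgo wqnpc kmexw oesx aesya pti
Hunk 3: at line 1 remove [wqnpc,kmexw] add [xyn,kelxr] -> 6 lines: gvgo xyn kelxr oesx aesya pti
Hunk 4: at line 2 remove [kelxr,oesx,aesya] add [xezc,lai,agn] -> 6 lines: gvgo xyn xezc lai agn pti
Hunk 5: at line 1 remove [xyn,xezc] add [gikfg,rzezl] -> 6 lines: gvgo gikfg rzezl lai agn pti
Hunk 6: at line 1 remove [gikfg,rzezl,lai] add [mkuwf,ifsjy,xan] -> 6 lines: gvgo mkuwf ifsjy xan agn pti
Final line 6: pti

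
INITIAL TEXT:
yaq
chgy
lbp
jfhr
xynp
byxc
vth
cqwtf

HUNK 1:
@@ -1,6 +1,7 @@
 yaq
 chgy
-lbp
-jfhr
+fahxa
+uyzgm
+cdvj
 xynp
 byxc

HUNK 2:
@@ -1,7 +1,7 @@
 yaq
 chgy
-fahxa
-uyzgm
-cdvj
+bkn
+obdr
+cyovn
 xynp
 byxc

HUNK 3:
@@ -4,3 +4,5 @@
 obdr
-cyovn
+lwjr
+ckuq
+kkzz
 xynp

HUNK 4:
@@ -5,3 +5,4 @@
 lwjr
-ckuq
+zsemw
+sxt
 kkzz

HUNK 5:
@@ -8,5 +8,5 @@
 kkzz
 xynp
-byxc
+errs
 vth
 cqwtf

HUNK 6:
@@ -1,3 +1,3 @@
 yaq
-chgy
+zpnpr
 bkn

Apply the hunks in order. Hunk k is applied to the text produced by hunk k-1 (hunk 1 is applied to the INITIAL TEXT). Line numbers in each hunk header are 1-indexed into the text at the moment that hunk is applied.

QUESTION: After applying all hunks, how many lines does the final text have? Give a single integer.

Hunk 1: at line 1 remove [lbp,jfhr] add [fahxa,uyzgm,cdvj] -> 9 lines: yaq chgy fahxa uyzgm cdvj xynp byxc vth cqwtf
Hunk 2: at line 1 remove [fahxa,uyzgm,cdvj] add [bkn,obdr,cyovn] -> 9 lines: yaq chgy bkn obdr cyovn xynp byxc vth cqwtf
Hunk 3: at line 4 remove [cyovn] add [lwjr,ckuq,kkzz] -> 11 lines: yaq chgy bkn obdr lwjr ckuq kkzz xynp byxc vth cqwtf
Hunk 4: at line 5 remove [ckuq] add [zsemw,sxt] -> 12 lines: yaq chgy bkn obdr lwjr zsemw sxt kkzz xynp byxc vth cqwtf
Hunk 5: at line 8 remove [byxc] add [errs] -> 12 lines: yaq chgy bkn obdr lwjr zsemw sxt kkzz xynp errs vth cqwtf
Hunk 6: at line 1 remove [chgy] add [zpnpr] -> 12 lines: yaq zpnpr bkn obdr lwjr zsemw sxt kkzz xynp errs vth cqwtf
Final line count: 12

Answer: 12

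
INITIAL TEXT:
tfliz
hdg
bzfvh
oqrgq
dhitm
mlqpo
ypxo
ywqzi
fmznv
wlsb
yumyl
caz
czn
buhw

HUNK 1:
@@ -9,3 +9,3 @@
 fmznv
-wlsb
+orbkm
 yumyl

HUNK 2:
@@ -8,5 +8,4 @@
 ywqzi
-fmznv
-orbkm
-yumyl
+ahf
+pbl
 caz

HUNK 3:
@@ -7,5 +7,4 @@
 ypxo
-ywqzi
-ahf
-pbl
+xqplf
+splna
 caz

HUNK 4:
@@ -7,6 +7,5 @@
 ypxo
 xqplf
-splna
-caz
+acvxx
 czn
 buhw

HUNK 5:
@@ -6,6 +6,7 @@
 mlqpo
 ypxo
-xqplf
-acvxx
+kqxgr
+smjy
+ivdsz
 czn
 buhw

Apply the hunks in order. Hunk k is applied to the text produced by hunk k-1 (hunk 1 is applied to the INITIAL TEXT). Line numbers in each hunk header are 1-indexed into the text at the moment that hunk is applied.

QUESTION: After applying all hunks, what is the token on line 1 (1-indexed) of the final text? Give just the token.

Answer: tfliz

Derivation:
Hunk 1: at line 9 remove [wlsb] add [orbkm] -> 14 lines: tfliz hdg bzfvh oqrgq dhitm mlqpo ypxo ywqzi fmznv orbkm yumyl caz czn buhw
Hunk 2: at line 8 remove [fmznv,orbkm,yumyl] add [ahf,pbl] -> 13 lines: tfliz hdg bzfvh oqrgq dhitm mlqpo ypxo ywqzi ahf pbl caz czn buhw
Hunk 3: at line 7 remove [ywqzi,ahf,pbl] add [xqplf,splna] -> 12 lines: tfliz hdg bzfvh oqrgq dhitm mlqpo ypxo xqplf splna caz czn buhw
Hunk 4: at line 7 remove [splna,caz] add [acvxx] -> 11 lines: tfliz hdg bzfvh oqrgq dhitm mlqpo ypxo xqplf acvxx czn buhw
Hunk 5: at line 6 remove [xqplf,acvxx] add [kqxgr,smjy,ivdsz] -> 12 lines: tfliz hdg bzfvh oqrgq dhitm mlqpo ypxo kqxgr smjy ivdsz czn buhw
Final line 1: tfliz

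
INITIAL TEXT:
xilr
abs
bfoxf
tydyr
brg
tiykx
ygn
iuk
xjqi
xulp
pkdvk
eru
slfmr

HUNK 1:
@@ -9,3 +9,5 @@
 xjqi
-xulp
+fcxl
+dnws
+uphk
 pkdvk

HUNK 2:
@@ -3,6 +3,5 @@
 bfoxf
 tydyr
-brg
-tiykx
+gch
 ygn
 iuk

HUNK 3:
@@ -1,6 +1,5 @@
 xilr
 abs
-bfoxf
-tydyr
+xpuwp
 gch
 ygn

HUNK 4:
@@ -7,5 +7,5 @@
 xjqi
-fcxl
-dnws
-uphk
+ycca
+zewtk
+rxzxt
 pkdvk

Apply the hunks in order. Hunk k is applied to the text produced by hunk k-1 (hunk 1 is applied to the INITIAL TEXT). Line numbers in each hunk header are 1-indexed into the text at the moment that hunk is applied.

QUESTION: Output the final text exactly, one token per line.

Hunk 1: at line 9 remove [xulp] add [fcxl,dnws,uphk] -> 15 lines: xilr abs bfoxf tydyr brg tiykx ygn iuk xjqi fcxl dnws uphk pkdvk eru slfmr
Hunk 2: at line 3 remove [brg,tiykx] add [gch] -> 14 lines: xilr abs bfoxf tydyr gch ygn iuk xjqi fcxl dnws uphk pkdvk eru slfmr
Hunk 3: at line 1 remove [bfoxf,tydyr] add [xpuwp] -> 13 lines: xilr abs xpuwp gch ygn iuk xjqi fcxl dnws uphk pkdvk eru slfmr
Hunk 4: at line 7 remove [fcxl,dnws,uphk] add [ycca,zewtk,rxzxt] -> 13 lines: xilr abs xpuwp gch ygn iuk xjqi ycca zewtk rxzxt pkdvk eru slfmr

Answer: xilr
abs
xpuwp
gch
ygn
iuk
xjqi
ycca
zewtk
rxzxt
pkdvk
eru
slfmr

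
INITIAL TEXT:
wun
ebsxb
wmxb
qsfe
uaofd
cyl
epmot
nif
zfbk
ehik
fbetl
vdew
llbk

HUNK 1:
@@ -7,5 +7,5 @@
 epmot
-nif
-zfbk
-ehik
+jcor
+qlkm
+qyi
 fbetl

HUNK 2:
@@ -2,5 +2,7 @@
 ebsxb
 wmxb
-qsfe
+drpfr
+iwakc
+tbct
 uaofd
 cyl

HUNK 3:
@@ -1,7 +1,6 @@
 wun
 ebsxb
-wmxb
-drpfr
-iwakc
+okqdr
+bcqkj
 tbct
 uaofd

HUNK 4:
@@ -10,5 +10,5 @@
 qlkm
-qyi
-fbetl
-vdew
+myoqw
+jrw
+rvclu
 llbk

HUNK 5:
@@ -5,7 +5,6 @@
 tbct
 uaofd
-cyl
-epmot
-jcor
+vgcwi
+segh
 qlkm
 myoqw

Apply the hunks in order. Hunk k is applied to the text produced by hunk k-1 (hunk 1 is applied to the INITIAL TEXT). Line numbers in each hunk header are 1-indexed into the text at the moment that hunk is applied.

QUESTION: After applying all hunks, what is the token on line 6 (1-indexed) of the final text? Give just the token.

Hunk 1: at line 7 remove [nif,zfbk,ehik] add [jcor,qlkm,qyi] -> 13 lines: wun ebsxb wmxb qsfe uaofd cyl epmot jcor qlkm qyi fbetl vdew llbk
Hunk 2: at line 2 remove [qsfe] add [drpfr,iwakc,tbct] -> 15 lines: wun ebsxb wmxb drpfr iwakc tbct uaofd cyl epmot jcor qlkm qyi fbetl vdew llbk
Hunk 3: at line 1 remove [wmxb,drpfr,iwakc] add [okqdr,bcqkj] -> 14 lines: wun ebsxb okqdr bcqkj tbct uaofd cyl epmot jcor qlkm qyi fbetl vdew llbk
Hunk 4: at line 10 remove [qyi,fbetl,vdew] add [myoqw,jrw,rvclu] -> 14 lines: wun ebsxb okqdr bcqkj tbct uaofd cyl epmot jcor qlkm myoqw jrw rvclu llbk
Hunk 5: at line 5 remove [cyl,epmot,jcor] add [vgcwi,segh] -> 13 lines: wun ebsxb okqdr bcqkj tbct uaofd vgcwi segh qlkm myoqw jrw rvclu llbk
Final line 6: uaofd

Answer: uaofd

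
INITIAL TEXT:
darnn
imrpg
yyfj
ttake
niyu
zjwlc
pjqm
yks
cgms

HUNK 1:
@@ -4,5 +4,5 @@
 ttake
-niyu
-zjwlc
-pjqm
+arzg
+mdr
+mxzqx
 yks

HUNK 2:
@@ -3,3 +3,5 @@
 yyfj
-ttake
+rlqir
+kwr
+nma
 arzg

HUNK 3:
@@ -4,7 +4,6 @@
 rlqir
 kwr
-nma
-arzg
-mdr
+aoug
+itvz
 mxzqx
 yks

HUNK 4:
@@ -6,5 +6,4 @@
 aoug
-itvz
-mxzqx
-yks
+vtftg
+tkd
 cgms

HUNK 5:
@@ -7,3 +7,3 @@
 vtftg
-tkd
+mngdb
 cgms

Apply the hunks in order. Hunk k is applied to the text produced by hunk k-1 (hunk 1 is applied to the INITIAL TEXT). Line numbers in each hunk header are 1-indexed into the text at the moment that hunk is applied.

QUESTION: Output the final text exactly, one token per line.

Hunk 1: at line 4 remove [niyu,zjwlc,pjqm] add [arzg,mdr,mxzqx] -> 9 lines: darnn imrpg yyfj ttake arzg mdr mxzqx yks cgms
Hunk 2: at line 3 remove [ttake] add [rlqir,kwr,nma] -> 11 lines: darnn imrpg yyfj rlqir kwr nma arzg mdr mxzqx yks cgms
Hunk 3: at line 4 remove [nma,arzg,mdr] add [aoug,itvz] -> 10 lines: darnn imrpg yyfj rlqir kwr aoug itvz mxzqx yks cgms
Hunk 4: at line 6 remove [itvz,mxzqx,yks] add [vtftg,tkd] -> 9 lines: darnn imrpg yyfj rlqir kwr aoug vtftg tkd cgms
Hunk 5: at line 7 remove [tkd] add [mngdb] -> 9 lines: darnn imrpg yyfj rlqir kwr aoug vtftg mngdb cgms

Answer: darnn
imrpg
yyfj
rlqir
kwr
aoug
vtftg
mngdb
cgms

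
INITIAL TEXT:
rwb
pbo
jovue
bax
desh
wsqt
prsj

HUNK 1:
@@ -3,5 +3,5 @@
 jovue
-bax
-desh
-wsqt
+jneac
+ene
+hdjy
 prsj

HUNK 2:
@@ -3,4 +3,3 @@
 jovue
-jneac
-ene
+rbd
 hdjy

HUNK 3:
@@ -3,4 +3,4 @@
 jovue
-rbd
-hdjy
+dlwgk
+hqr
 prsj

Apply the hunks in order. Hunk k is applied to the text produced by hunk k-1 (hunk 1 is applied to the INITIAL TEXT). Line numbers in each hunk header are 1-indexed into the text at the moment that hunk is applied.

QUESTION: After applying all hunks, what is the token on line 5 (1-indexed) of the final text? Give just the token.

Hunk 1: at line 3 remove [bax,desh,wsqt] add [jneac,ene,hdjy] -> 7 lines: rwb pbo jovue jneac ene hdjy prsj
Hunk 2: at line 3 remove [jneac,ene] add [rbd] -> 6 lines: rwb pbo jovue rbd hdjy prsj
Hunk 3: at line 3 remove [rbd,hdjy] add [dlwgk,hqr] -> 6 lines: rwb pbo jovue dlwgk hqr prsj
Final line 5: hqr

Answer: hqr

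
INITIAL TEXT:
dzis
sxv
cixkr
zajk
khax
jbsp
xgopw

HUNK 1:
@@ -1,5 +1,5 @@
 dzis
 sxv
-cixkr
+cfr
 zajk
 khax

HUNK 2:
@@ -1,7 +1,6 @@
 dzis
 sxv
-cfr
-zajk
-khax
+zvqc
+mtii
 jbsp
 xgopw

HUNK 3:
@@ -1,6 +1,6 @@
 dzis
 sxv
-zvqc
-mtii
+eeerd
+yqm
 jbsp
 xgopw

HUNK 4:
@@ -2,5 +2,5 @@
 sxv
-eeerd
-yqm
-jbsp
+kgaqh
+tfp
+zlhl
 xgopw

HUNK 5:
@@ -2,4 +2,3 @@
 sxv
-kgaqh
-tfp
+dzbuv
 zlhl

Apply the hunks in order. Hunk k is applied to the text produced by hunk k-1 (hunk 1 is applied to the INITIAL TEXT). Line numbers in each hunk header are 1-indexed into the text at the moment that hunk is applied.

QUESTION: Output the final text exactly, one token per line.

Answer: dzis
sxv
dzbuv
zlhl
xgopw

Derivation:
Hunk 1: at line 1 remove [cixkr] add [cfr] -> 7 lines: dzis sxv cfr zajk khax jbsp xgopw
Hunk 2: at line 1 remove [cfr,zajk,khax] add [zvqc,mtii] -> 6 lines: dzis sxv zvqc mtii jbsp xgopw
Hunk 3: at line 1 remove [zvqc,mtii] add [eeerd,yqm] -> 6 lines: dzis sxv eeerd yqm jbsp xgopw
Hunk 4: at line 2 remove [eeerd,yqm,jbsp] add [kgaqh,tfp,zlhl] -> 6 lines: dzis sxv kgaqh tfp zlhl xgopw
Hunk 5: at line 2 remove [kgaqh,tfp] add [dzbuv] -> 5 lines: dzis sxv dzbuv zlhl xgopw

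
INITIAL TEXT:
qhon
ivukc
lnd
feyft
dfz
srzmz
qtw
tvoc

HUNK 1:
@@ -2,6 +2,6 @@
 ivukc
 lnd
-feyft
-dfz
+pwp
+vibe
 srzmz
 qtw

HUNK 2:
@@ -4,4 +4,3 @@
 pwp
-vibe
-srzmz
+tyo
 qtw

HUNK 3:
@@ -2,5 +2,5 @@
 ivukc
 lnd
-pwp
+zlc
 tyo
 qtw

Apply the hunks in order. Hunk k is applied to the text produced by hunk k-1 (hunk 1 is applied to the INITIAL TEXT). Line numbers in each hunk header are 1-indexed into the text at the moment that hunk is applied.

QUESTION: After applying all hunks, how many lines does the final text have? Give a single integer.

Hunk 1: at line 2 remove [feyft,dfz] add [pwp,vibe] -> 8 lines: qhon ivukc lnd pwp vibe srzmz qtw tvoc
Hunk 2: at line 4 remove [vibe,srzmz] add [tyo] -> 7 lines: qhon ivukc lnd pwp tyo qtw tvoc
Hunk 3: at line 2 remove [pwp] add [zlc] -> 7 lines: qhon ivukc lnd zlc tyo qtw tvoc
Final line count: 7

Answer: 7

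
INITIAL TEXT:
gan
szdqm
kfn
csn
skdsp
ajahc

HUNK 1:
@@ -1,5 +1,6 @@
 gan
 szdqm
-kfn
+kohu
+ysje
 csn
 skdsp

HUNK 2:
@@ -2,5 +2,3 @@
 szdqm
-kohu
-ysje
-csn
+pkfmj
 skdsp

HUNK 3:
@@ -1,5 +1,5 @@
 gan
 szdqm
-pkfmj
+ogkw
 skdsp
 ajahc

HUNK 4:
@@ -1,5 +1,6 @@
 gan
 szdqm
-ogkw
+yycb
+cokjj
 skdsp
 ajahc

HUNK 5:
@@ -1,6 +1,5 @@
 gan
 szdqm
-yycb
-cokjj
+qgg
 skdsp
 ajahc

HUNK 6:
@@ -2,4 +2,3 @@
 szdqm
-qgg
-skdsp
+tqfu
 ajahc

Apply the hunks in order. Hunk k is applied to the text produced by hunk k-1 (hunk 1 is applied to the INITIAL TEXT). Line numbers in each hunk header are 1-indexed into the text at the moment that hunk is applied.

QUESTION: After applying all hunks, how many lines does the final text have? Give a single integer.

Answer: 4

Derivation:
Hunk 1: at line 1 remove [kfn] add [kohu,ysje] -> 7 lines: gan szdqm kohu ysje csn skdsp ajahc
Hunk 2: at line 2 remove [kohu,ysje,csn] add [pkfmj] -> 5 lines: gan szdqm pkfmj skdsp ajahc
Hunk 3: at line 1 remove [pkfmj] add [ogkw] -> 5 lines: gan szdqm ogkw skdsp ajahc
Hunk 4: at line 1 remove [ogkw] add [yycb,cokjj] -> 6 lines: gan szdqm yycb cokjj skdsp ajahc
Hunk 5: at line 1 remove [yycb,cokjj] add [qgg] -> 5 lines: gan szdqm qgg skdsp ajahc
Hunk 6: at line 2 remove [qgg,skdsp] add [tqfu] -> 4 lines: gan szdqm tqfu ajahc
Final line count: 4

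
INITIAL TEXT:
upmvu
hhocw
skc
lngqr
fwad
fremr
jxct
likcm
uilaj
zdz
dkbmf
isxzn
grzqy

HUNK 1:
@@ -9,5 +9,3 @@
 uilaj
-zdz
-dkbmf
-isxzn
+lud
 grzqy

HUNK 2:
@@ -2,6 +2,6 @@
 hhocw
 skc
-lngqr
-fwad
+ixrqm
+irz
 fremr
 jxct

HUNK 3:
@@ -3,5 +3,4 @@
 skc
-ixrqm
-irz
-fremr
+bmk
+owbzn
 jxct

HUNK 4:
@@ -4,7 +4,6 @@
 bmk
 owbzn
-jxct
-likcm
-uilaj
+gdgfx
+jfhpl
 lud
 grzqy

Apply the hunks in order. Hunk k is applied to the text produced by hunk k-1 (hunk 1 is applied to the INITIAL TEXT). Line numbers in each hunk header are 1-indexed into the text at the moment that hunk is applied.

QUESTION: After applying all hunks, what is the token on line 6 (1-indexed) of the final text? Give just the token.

Hunk 1: at line 9 remove [zdz,dkbmf,isxzn] add [lud] -> 11 lines: upmvu hhocw skc lngqr fwad fremr jxct likcm uilaj lud grzqy
Hunk 2: at line 2 remove [lngqr,fwad] add [ixrqm,irz] -> 11 lines: upmvu hhocw skc ixrqm irz fremr jxct likcm uilaj lud grzqy
Hunk 3: at line 3 remove [ixrqm,irz,fremr] add [bmk,owbzn] -> 10 lines: upmvu hhocw skc bmk owbzn jxct likcm uilaj lud grzqy
Hunk 4: at line 4 remove [jxct,likcm,uilaj] add [gdgfx,jfhpl] -> 9 lines: upmvu hhocw skc bmk owbzn gdgfx jfhpl lud grzqy
Final line 6: gdgfx

Answer: gdgfx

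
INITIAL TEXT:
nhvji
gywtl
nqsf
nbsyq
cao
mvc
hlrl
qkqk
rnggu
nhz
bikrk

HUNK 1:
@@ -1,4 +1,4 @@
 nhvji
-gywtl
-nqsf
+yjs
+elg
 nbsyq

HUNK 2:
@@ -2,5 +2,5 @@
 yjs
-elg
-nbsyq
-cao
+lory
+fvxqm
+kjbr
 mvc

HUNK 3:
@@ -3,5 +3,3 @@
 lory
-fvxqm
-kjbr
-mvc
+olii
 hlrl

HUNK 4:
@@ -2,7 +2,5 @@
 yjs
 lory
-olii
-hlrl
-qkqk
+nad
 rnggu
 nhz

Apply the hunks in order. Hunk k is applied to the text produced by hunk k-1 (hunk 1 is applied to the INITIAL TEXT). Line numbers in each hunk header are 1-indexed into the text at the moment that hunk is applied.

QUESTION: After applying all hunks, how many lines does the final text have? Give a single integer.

Answer: 7

Derivation:
Hunk 1: at line 1 remove [gywtl,nqsf] add [yjs,elg] -> 11 lines: nhvji yjs elg nbsyq cao mvc hlrl qkqk rnggu nhz bikrk
Hunk 2: at line 2 remove [elg,nbsyq,cao] add [lory,fvxqm,kjbr] -> 11 lines: nhvji yjs lory fvxqm kjbr mvc hlrl qkqk rnggu nhz bikrk
Hunk 3: at line 3 remove [fvxqm,kjbr,mvc] add [olii] -> 9 lines: nhvji yjs lory olii hlrl qkqk rnggu nhz bikrk
Hunk 4: at line 2 remove [olii,hlrl,qkqk] add [nad] -> 7 lines: nhvji yjs lory nad rnggu nhz bikrk
Final line count: 7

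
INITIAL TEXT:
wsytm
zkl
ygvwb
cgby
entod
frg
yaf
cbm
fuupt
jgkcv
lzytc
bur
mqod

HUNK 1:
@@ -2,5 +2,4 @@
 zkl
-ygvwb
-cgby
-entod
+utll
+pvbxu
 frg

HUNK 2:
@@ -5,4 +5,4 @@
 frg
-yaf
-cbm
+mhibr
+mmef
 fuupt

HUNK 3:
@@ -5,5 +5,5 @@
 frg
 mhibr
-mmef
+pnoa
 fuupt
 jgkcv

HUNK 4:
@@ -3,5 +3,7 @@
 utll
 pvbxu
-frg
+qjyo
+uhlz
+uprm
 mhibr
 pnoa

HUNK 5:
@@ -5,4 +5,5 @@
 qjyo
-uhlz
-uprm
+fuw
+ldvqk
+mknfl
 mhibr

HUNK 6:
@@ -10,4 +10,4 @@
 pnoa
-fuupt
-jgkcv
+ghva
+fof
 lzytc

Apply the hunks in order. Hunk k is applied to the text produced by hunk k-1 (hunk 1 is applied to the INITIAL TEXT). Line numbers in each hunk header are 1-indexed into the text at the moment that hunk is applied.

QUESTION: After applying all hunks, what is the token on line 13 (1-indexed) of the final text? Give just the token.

Hunk 1: at line 2 remove [ygvwb,cgby,entod] add [utll,pvbxu] -> 12 lines: wsytm zkl utll pvbxu frg yaf cbm fuupt jgkcv lzytc bur mqod
Hunk 2: at line 5 remove [yaf,cbm] add [mhibr,mmef] -> 12 lines: wsytm zkl utll pvbxu frg mhibr mmef fuupt jgkcv lzytc bur mqod
Hunk 3: at line 5 remove [mmef] add [pnoa] -> 12 lines: wsytm zkl utll pvbxu frg mhibr pnoa fuupt jgkcv lzytc bur mqod
Hunk 4: at line 3 remove [frg] add [qjyo,uhlz,uprm] -> 14 lines: wsytm zkl utll pvbxu qjyo uhlz uprm mhibr pnoa fuupt jgkcv lzytc bur mqod
Hunk 5: at line 5 remove [uhlz,uprm] add [fuw,ldvqk,mknfl] -> 15 lines: wsytm zkl utll pvbxu qjyo fuw ldvqk mknfl mhibr pnoa fuupt jgkcv lzytc bur mqod
Hunk 6: at line 10 remove [fuupt,jgkcv] add [ghva,fof] -> 15 lines: wsytm zkl utll pvbxu qjyo fuw ldvqk mknfl mhibr pnoa ghva fof lzytc bur mqod
Final line 13: lzytc

Answer: lzytc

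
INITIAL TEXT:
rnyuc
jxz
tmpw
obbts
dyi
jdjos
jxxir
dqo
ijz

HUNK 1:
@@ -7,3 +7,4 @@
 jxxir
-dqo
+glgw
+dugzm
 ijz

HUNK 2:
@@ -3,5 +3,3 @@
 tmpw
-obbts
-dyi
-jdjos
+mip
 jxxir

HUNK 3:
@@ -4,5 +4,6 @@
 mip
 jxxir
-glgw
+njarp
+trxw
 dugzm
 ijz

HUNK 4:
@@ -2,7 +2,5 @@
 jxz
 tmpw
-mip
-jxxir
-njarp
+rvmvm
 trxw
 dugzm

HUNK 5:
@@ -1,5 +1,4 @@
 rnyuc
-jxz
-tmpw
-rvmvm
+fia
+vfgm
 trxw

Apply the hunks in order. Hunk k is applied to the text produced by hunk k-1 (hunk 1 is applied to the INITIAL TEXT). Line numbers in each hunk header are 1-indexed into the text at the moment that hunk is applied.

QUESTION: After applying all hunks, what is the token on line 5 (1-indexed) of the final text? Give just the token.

Hunk 1: at line 7 remove [dqo] add [glgw,dugzm] -> 10 lines: rnyuc jxz tmpw obbts dyi jdjos jxxir glgw dugzm ijz
Hunk 2: at line 3 remove [obbts,dyi,jdjos] add [mip] -> 8 lines: rnyuc jxz tmpw mip jxxir glgw dugzm ijz
Hunk 3: at line 4 remove [glgw] add [njarp,trxw] -> 9 lines: rnyuc jxz tmpw mip jxxir njarp trxw dugzm ijz
Hunk 4: at line 2 remove [mip,jxxir,njarp] add [rvmvm] -> 7 lines: rnyuc jxz tmpw rvmvm trxw dugzm ijz
Hunk 5: at line 1 remove [jxz,tmpw,rvmvm] add [fia,vfgm] -> 6 lines: rnyuc fia vfgm trxw dugzm ijz
Final line 5: dugzm

Answer: dugzm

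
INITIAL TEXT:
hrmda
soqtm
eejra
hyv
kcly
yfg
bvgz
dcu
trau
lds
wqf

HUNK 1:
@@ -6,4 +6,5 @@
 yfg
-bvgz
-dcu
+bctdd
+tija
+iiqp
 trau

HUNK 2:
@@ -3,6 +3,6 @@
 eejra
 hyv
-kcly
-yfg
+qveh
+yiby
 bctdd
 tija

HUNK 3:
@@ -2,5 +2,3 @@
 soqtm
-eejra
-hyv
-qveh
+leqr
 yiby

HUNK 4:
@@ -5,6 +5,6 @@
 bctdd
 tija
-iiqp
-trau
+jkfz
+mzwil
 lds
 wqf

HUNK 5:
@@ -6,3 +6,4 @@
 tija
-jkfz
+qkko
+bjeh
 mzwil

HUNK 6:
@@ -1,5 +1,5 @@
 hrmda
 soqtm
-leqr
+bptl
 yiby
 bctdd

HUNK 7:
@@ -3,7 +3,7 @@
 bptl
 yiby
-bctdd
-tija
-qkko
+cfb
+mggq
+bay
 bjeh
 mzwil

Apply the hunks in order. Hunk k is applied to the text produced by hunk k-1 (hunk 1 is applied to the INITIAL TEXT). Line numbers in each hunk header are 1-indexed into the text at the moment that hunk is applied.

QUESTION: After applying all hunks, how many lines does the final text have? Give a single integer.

Answer: 11

Derivation:
Hunk 1: at line 6 remove [bvgz,dcu] add [bctdd,tija,iiqp] -> 12 lines: hrmda soqtm eejra hyv kcly yfg bctdd tija iiqp trau lds wqf
Hunk 2: at line 3 remove [kcly,yfg] add [qveh,yiby] -> 12 lines: hrmda soqtm eejra hyv qveh yiby bctdd tija iiqp trau lds wqf
Hunk 3: at line 2 remove [eejra,hyv,qveh] add [leqr] -> 10 lines: hrmda soqtm leqr yiby bctdd tija iiqp trau lds wqf
Hunk 4: at line 5 remove [iiqp,trau] add [jkfz,mzwil] -> 10 lines: hrmda soqtm leqr yiby bctdd tija jkfz mzwil lds wqf
Hunk 5: at line 6 remove [jkfz] add [qkko,bjeh] -> 11 lines: hrmda soqtm leqr yiby bctdd tija qkko bjeh mzwil lds wqf
Hunk 6: at line 1 remove [leqr] add [bptl] -> 11 lines: hrmda soqtm bptl yiby bctdd tija qkko bjeh mzwil lds wqf
Hunk 7: at line 3 remove [bctdd,tija,qkko] add [cfb,mggq,bay] -> 11 lines: hrmda soqtm bptl yiby cfb mggq bay bjeh mzwil lds wqf
Final line count: 11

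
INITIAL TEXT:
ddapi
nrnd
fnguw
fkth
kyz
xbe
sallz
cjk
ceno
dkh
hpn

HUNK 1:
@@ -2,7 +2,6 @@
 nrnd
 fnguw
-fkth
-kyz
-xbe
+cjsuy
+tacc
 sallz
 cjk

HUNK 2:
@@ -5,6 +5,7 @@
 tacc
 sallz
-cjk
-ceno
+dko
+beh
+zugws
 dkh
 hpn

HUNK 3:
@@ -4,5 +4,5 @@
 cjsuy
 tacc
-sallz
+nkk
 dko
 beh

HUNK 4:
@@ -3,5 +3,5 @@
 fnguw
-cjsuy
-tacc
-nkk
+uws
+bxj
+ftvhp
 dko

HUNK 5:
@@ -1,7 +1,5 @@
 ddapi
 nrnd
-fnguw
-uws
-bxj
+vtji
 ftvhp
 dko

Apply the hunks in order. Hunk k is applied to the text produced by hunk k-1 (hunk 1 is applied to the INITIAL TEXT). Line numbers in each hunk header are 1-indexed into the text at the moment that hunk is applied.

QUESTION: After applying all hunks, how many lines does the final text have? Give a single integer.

Answer: 9

Derivation:
Hunk 1: at line 2 remove [fkth,kyz,xbe] add [cjsuy,tacc] -> 10 lines: ddapi nrnd fnguw cjsuy tacc sallz cjk ceno dkh hpn
Hunk 2: at line 5 remove [cjk,ceno] add [dko,beh,zugws] -> 11 lines: ddapi nrnd fnguw cjsuy tacc sallz dko beh zugws dkh hpn
Hunk 3: at line 4 remove [sallz] add [nkk] -> 11 lines: ddapi nrnd fnguw cjsuy tacc nkk dko beh zugws dkh hpn
Hunk 4: at line 3 remove [cjsuy,tacc,nkk] add [uws,bxj,ftvhp] -> 11 lines: ddapi nrnd fnguw uws bxj ftvhp dko beh zugws dkh hpn
Hunk 5: at line 1 remove [fnguw,uws,bxj] add [vtji] -> 9 lines: ddapi nrnd vtji ftvhp dko beh zugws dkh hpn
Final line count: 9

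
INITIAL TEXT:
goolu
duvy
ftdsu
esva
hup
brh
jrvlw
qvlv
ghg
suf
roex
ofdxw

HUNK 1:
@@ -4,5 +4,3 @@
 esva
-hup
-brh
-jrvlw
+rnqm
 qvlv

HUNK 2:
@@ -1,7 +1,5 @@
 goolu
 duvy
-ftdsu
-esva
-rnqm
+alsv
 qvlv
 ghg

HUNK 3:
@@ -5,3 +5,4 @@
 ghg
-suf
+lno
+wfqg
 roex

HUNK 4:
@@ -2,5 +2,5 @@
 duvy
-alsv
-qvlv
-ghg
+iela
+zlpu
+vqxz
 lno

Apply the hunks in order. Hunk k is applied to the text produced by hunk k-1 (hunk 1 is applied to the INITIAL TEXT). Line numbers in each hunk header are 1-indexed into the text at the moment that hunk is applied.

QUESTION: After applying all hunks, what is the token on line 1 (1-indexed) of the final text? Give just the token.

Hunk 1: at line 4 remove [hup,brh,jrvlw] add [rnqm] -> 10 lines: goolu duvy ftdsu esva rnqm qvlv ghg suf roex ofdxw
Hunk 2: at line 1 remove [ftdsu,esva,rnqm] add [alsv] -> 8 lines: goolu duvy alsv qvlv ghg suf roex ofdxw
Hunk 3: at line 5 remove [suf] add [lno,wfqg] -> 9 lines: goolu duvy alsv qvlv ghg lno wfqg roex ofdxw
Hunk 4: at line 2 remove [alsv,qvlv,ghg] add [iela,zlpu,vqxz] -> 9 lines: goolu duvy iela zlpu vqxz lno wfqg roex ofdxw
Final line 1: goolu

Answer: goolu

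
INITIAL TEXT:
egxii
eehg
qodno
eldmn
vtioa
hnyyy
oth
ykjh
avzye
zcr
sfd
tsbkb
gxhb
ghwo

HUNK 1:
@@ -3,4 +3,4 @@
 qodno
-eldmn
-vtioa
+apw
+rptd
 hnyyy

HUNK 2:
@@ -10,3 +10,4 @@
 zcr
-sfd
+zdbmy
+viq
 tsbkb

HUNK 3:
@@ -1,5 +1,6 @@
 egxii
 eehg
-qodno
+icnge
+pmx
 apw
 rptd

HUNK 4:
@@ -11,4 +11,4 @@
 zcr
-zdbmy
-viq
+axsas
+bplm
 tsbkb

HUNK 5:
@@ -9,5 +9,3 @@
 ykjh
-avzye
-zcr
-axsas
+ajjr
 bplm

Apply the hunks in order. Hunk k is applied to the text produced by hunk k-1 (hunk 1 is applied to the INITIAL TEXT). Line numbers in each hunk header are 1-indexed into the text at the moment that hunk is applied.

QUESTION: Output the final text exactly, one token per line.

Hunk 1: at line 3 remove [eldmn,vtioa] add [apw,rptd] -> 14 lines: egxii eehg qodno apw rptd hnyyy oth ykjh avzye zcr sfd tsbkb gxhb ghwo
Hunk 2: at line 10 remove [sfd] add [zdbmy,viq] -> 15 lines: egxii eehg qodno apw rptd hnyyy oth ykjh avzye zcr zdbmy viq tsbkb gxhb ghwo
Hunk 3: at line 1 remove [qodno] add [icnge,pmx] -> 16 lines: egxii eehg icnge pmx apw rptd hnyyy oth ykjh avzye zcr zdbmy viq tsbkb gxhb ghwo
Hunk 4: at line 11 remove [zdbmy,viq] add [axsas,bplm] -> 16 lines: egxii eehg icnge pmx apw rptd hnyyy oth ykjh avzye zcr axsas bplm tsbkb gxhb ghwo
Hunk 5: at line 9 remove [avzye,zcr,axsas] add [ajjr] -> 14 lines: egxii eehg icnge pmx apw rptd hnyyy oth ykjh ajjr bplm tsbkb gxhb ghwo

Answer: egxii
eehg
icnge
pmx
apw
rptd
hnyyy
oth
ykjh
ajjr
bplm
tsbkb
gxhb
ghwo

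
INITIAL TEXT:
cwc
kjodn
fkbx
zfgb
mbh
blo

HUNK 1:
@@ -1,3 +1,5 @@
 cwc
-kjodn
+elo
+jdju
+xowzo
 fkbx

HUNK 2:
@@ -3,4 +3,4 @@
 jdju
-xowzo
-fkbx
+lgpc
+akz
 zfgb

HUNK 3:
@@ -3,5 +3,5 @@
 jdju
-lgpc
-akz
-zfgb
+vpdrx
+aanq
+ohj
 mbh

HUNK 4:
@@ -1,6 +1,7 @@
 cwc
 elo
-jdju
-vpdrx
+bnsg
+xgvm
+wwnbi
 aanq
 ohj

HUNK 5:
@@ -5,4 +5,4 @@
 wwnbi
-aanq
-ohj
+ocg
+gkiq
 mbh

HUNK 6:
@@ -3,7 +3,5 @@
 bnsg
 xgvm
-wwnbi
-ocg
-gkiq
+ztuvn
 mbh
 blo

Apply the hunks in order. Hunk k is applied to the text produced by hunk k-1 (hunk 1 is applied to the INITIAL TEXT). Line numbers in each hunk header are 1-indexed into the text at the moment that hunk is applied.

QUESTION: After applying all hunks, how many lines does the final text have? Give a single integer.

Answer: 7

Derivation:
Hunk 1: at line 1 remove [kjodn] add [elo,jdju,xowzo] -> 8 lines: cwc elo jdju xowzo fkbx zfgb mbh blo
Hunk 2: at line 3 remove [xowzo,fkbx] add [lgpc,akz] -> 8 lines: cwc elo jdju lgpc akz zfgb mbh blo
Hunk 3: at line 3 remove [lgpc,akz,zfgb] add [vpdrx,aanq,ohj] -> 8 lines: cwc elo jdju vpdrx aanq ohj mbh blo
Hunk 4: at line 1 remove [jdju,vpdrx] add [bnsg,xgvm,wwnbi] -> 9 lines: cwc elo bnsg xgvm wwnbi aanq ohj mbh blo
Hunk 5: at line 5 remove [aanq,ohj] add [ocg,gkiq] -> 9 lines: cwc elo bnsg xgvm wwnbi ocg gkiq mbh blo
Hunk 6: at line 3 remove [wwnbi,ocg,gkiq] add [ztuvn] -> 7 lines: cwc elo bnsg xgvm ztuvn mbh blo
Final line count: 7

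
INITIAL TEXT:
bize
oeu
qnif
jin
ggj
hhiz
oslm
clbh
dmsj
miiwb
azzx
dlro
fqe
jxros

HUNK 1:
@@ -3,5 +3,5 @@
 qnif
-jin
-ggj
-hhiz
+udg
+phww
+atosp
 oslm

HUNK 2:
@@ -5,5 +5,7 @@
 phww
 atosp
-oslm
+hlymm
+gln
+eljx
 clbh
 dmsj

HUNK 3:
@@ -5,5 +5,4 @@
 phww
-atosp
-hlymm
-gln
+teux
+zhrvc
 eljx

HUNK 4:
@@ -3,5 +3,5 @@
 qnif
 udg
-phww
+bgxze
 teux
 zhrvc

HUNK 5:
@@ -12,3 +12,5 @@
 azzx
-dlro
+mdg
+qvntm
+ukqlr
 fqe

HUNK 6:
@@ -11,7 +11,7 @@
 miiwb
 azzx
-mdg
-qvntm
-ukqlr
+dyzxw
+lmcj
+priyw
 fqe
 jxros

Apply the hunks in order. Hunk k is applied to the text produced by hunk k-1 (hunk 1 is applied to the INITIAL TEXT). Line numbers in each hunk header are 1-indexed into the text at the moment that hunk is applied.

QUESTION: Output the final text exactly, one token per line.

Answer: bize
oeu
qnif
udg
bgxze
teux
zhrvc
eljx
clbh
dmsj
miiwb
azzx
dyzxw
lmcj
priyw
fqe
jxros

Derivation:
Hunk 1: at line 3 remove [jin,ggj,hhiz] add [udg,phww,atosp] -> 14 lines: bize oeu qnif udg phww atosp oslm clbh dmsj miiwb azzx dlro fqe jxros
Hunk 2: at line 5 remove [oslm] add [hlymm,gln,eljx] -> 16 lines: bize oeu qnif udg phww atosp hlymm gln eljx clbh dmsj miiwb azzx dlro fqe jxros
Hunk 3: at line 5 remove [atosp,hlymm,gln] add [teux,zhrvc] -> 15 lines: bize oeu qnif udg phww teux zhrvc eljx clbh dmsj miiwb azzx dlro fqe jxros
Hunk 4: at line 3 remove [phww] add [bgxze] -> 15 lines: bize oeu qnif udg bgxze teux zhrvc eljx clbh dmsj miiwb azzx dlro fqe jxros
Hunk 5: at line 12 remove [dlro] add [mdg,qvntm,ukqlr] -> 17 lines: bize oeu qnif udg bgxze teux zhrvc eljx clbh dmsj miiwb azzx mdg qvntm ukqlr fqe jxros
Hunk 6: at line 11 remove [mdg,qvntm,ukqlr] add [dyzxw,lmcj,priyw] -> 17 lines: bize oeu qnif udg bgxze teux zhrvc eljx clbh dmsj miiwb azzx dyzxw lmcj priyw fqe jxros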